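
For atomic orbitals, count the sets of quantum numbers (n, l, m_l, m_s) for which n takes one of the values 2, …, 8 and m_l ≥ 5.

20

Work shell by shell — for each n, count the (l, m_l) pairs that satisfy m_l ≥ 5:
n=6 → 1; n=7 → 3; n=8 → 6.
Orbitals: 1 + 3 + 6 = 10. Including both spin states (m_s = ±1/2) gives 2 × 10 = 20 states.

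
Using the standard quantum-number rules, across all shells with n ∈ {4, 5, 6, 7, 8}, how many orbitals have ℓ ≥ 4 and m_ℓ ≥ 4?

Count contributing orbitals for each principal shell:
n=5 → 1; n=6 → 3; n=7 → 6; n=8 → 10.
Total orbitals: 1 + 3 + 6 + 10 = 20.

20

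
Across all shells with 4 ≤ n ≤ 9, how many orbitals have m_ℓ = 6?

Go shell by shell, enumerating (ℓ, m_ℓ) with m_ℓ = 6:
n=7 → 1; n=8 → 2; n=9 → 3.
Total orbitals: 1 + 2 + 3 = 6.

6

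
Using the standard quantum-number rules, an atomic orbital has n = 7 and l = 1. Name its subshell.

7p

l = 1 corresponds to the letter 'p', so the subshell is 7p.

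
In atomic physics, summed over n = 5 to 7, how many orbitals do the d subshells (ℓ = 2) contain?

15

A d subshell (ℓ = 2) exists for every n ≥ 3, so shells n = 5, 6, 7 each contribute one — 3 subshells.
Since each d subshell has 2·2+1 = 5 orbitals, the total is 3 × 5 = 15.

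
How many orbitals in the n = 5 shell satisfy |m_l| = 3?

4

For n = 5, l ranges over 0 … 4.
The (l, m_l) pairs meeting |m_l| = 3 give: l=3 → 2; l=4 → 2.
Total orbitals: 2 + 2 = 4.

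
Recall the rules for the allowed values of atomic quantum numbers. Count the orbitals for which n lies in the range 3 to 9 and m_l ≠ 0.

238

Go shell by shell, enumerating (l, m_l) with m_l ≠ 0:
n=3 → 6; n=4 → 12; n=5 → 20; n=6 → 30; n=7 → 42; n=8 → 56; n=9 → 72.
Total orbitals: 6 + 12 + 20 + 30 + 42 + 56 + 72 = 238.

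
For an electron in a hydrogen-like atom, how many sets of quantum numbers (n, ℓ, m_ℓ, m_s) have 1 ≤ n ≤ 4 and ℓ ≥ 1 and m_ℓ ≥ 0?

Work shell by shell — for each n, count the (ℓ, m_ℓ) pairs that satisfy ℓ ≥ 1 and m_ℓ ≥ 0:
n=2 → 2; n=3 → 5; n=4 → 9.
Orbitals: 2 + 5 + 9 = 16. Including both spin states (m_s = ±1/2) gives 2 × 16 = 32 states.

32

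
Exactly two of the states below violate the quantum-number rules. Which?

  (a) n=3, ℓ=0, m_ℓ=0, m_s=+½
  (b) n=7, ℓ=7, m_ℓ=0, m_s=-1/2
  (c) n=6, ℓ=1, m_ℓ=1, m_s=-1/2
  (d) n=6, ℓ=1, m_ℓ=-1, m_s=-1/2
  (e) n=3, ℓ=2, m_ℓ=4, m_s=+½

(b) and (e)

(b) has ℓ = 7 ≥ n = 7, violating 0 ≤ ℓ ≤ n−1.
(e) has |m_ℓ| = 4 > ℓ = 2, violating −ℓ ≤ m_ℓ ≤ ℓ.
The remaining sets (a), (c), (d) satisfy all four rules.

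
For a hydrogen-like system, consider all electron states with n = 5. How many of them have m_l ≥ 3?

Go through l = 0, …, 4 (the values permitted for n = 5).
Contributions: l=3 → 1; l=4 → 2.
Orbitals: 1 + 2 = 3. Each orbital carries two spin states, so 3 × 2 = 6 states.

6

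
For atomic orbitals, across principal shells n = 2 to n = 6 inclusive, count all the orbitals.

Shell n has n² orbitals: 2²=4 + 3²=9 + 4²=16 + 5²=25 + 6²=36 = 90 orbitals.

90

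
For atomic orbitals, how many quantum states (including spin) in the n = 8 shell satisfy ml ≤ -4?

20

Orbitals with ml ≤ -4, by l: l=4 → 1; l=5 → 2; l=6 → 3; l=7 → 4.
Orbitals: 1 + 2 + 3 + 4 = 10. Each orbital carries two spin states, so 10 × 2 = 20 states.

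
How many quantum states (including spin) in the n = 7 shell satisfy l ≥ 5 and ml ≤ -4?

The n = 7 shell has l = 0 through 6; check each.
Orbitals with l ≥ 5 and ml ≤ -4, by l: l=5 → 2; l=6 → 3.
Orbitals: 2 + 3 = 5. Each orbital carries two spin states, so 5 × 2 = 10 states.

10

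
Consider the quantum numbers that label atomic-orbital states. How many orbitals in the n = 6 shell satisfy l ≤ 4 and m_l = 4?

Go through l = 0, …, 5 (the values permitted for n = 6).
Per l-value: l=4 → 1.
Total orbitals: 1.

1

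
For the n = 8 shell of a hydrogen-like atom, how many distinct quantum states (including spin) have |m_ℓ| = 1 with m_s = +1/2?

14

With n = 8 the allowed ℓ are 0, 1, …, 7.
Contributions: ℓ=1 → 2; ℓ=2 → 2; ℓ=3 → 2; ℓ=4 → 2; ℓ=5 → 2; ℓ=6 → 2; ℓ=7 → 2.
Orbitals: 2 + 2 + 2 + 2 + 2 + 2 + 2 = 14. With m_s fixed to a single value there is one state per orbital, giving 14 states.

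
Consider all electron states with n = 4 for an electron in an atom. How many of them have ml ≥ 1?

Contributions: l=1 → 1; l=2 → 2; l=3 → 3.
Orbitals: 1 + 2 + 3 = 6. Each orbital carries two spin states, so 6 × 2 = 12 states.

12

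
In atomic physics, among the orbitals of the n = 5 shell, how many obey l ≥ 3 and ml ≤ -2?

5

The n = 5 shell has l = 0 through 4; check each.
The (l, ml) pairs meeting l ≥ 3 and ml ≤ -2 give: l=3 → 2; l=4 → 3.
Total orbitals: 2 + 3 = 5.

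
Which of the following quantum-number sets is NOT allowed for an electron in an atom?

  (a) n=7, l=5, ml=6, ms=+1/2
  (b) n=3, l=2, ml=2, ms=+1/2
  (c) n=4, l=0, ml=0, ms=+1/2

(a)

(a) has |ml| = 6 > l = 5, violating −l ≤ ml ≤ l.
The remaining sets (b), (c) satisfy all four rules.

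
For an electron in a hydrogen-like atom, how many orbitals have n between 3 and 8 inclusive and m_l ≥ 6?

4

Count contributing orbitals for each principal shell:
n=7 → 1; n=8 → 3.
Total orbitals: 1 + 3 = 4.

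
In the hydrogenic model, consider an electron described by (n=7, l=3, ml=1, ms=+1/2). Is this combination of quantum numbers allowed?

n = 7 is a positive integer. l = 3 satisfies 0 ≤ l ≤ n−1 = 6. ml = 1 lies in the range −l … +l (here −3 … 3). ms = +1/2 is one of ±1/2.
All four constraints are satisfied.

Valid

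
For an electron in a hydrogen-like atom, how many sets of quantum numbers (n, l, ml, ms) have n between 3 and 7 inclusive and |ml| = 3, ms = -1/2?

20

Count contributing orbitals for each principal shell:
n=4 → 2; n=5 → 4; n=6 → 6; n=7 → 8.
Orbitals: 2 + 4 + 6 + 8 = 20. With ms fixed to -1/2 there is one state per orbital, so 20 states.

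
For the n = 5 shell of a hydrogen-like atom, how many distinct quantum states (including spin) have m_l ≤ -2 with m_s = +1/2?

6

The n = 5 shell has l = 0 through 4; check each.
Orbitals with m_l ≤ -2, by l: l=2 → 1; l=3 → 2; l=4 → 3.
Orbitals: 1 + 2 + 3 = 6. With m_s fixed to a single value there is one state per orbital, giving 6 states.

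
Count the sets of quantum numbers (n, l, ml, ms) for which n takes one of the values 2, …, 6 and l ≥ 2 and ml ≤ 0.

Count contributing orbitals for each principal shell:
n=3 → 3; n=4 → 7; n=5 → 12; n=6 → 18.
Orbitals: 3 + 7 + 12 + 18 = 40. Including both spin states (ms = ±1/2) gives 2 × 40 = 80 states.

80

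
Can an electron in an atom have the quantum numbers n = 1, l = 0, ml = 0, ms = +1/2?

Allowed

n = 1 is a positive integer. l = 0 satisfies 0 ≤ l ≤ n−1 = 0. ml = 0 lies in the range −l … +l (here 0). ms = +1/2 is one of ±1/2.
All four constraints are satisfied.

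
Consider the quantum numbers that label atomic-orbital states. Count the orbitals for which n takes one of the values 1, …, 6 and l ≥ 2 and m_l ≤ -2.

For each n in the range, tally the orbitals obeying l ≥ 2 and m_l ≤ -2:
n=3 → 1; n=4 → 3; n=5 → 6; n=6 → 10.
Total orbitals: 1 + 3 + 6 + 10 = 20.

20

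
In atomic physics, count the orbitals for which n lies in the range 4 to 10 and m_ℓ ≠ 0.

Per-shell orbital counts meeting the constraint:
n=4 → 12; n=5 → 20; n=6 → 30; n=7 → 42; n=8 → 56; n=9 → 72; n=10 → 90.
Total orbitals: 12 + 20 + 30 + 42 + 56 + 72 + 90 = 322.

322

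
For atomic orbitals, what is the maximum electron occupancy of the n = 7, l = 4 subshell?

18

A subshell with l = 4 has 2l+1 = 9 orbitals, each holding 2 electrons (spin ±1/2), so 9 × 2 = 18.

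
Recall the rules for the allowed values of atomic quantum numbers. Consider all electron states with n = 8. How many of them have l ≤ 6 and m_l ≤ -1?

For n = 8, l ranges over 0 … 7.
The (l, m_l) pairs meeting l ≤ 6 and m_l ≤ -1 give: l=1 → 1; l=2 → 2; l=3 → 3; l=4 → 4; l=5 → 5; l=6 → 6.
Orbitals: 1 + 2 + 3 + 4 + 5 + 6 = 21. Each orbital carries two spin states, so 21 × 2 = 42 states.

42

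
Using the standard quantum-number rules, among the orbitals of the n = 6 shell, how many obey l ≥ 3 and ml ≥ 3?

The n = 6 shell has l = 0 through 5; check each.
Per l-value: l=3 → 1; l=4 → 2; l=5 → 3.
Total orbitals: 1 + 2 + 3 = 6.

6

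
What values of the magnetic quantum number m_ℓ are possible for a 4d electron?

-2, -1, 0, 1, 2

The 4d subshell has ℓ = 2, and m_ℓ takes every integer from −ℓ to +ℓ. With ℓ = 2 that gives the 5 values -2, -1, 0, 1, 2.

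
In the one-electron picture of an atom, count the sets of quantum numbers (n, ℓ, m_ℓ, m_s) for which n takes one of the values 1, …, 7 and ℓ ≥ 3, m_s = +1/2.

90

For each n in the range, tally the orbitals obeying ℓ ≥ 3:
n=4 → 7; n=5 → 16; n=6 → 27; n=7 → 40.
Orbitals: 7 + 16 + 27 + 40 = 90. With m_s fixed to +1/2 there is one state per orbital, so 90 states.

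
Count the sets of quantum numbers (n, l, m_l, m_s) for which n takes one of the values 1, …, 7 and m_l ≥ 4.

20

Count contributing orbitals for each principal shell:
n=5 → 1; n=6 → 3; n=7 → 6.
Orbitals: 1 + 3 + 6 = 10. Including both spin states (m_s = ±1/2) gives 2 × 10 = 20 states.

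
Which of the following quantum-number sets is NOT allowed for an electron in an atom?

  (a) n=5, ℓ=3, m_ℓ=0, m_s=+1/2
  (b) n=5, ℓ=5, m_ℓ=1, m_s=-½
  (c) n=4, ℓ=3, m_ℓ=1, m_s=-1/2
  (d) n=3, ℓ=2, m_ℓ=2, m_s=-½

(b) has ℓ = 5 ≥ n = 5, violating 0 ≤ ℓ ≤ n−1.
The remaining sets (a), (c), (d) satisfy all four rules.

(b)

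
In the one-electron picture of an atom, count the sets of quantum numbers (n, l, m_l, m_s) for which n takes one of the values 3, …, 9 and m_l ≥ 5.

40

Count contributing orbitals for each principal shell:
n=6 → 1; n=7 → 3; n=8 → 6; n=9 → 10.
Orbitals: 1 + 3 + 6 + 10 = 20. Including both spin states (m_s = ±1/2) gives 2 × 20 = 40 states.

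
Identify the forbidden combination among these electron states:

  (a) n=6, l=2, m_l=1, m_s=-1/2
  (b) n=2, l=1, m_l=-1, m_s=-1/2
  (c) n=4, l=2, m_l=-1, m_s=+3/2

(c) has m_s = +3/2, but an electron's spin must be ±1/2.
The remaining sets (a), (b) satisfy all four rules.

(c)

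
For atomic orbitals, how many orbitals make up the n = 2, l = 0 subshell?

A subshell has 2l+1 orbitals; with l = 0, that's 1.

1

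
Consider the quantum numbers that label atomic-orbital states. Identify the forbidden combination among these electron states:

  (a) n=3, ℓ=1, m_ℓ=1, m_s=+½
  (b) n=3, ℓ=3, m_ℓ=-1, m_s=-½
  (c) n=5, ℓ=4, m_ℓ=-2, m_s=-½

(b) has ℓ = 3 ≥ n = 3, violating 0 ≤ ℓ ≤ n−1.
The remaining sets (a), (c) satisfy all four rules.

(b)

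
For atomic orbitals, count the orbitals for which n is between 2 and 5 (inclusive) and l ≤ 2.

Count contributing orbitals for each principal shell:
n=2 → 4; n=3 → 9; n=4 → 9; n=5 → 9.
Total orbitals: 4 + 9 + 9 + 9 = 31.

31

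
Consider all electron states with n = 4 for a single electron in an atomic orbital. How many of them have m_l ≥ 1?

12

For n = 4, l ranges over 0 … 3.
Contributions: l=1 → 1; l=2 → 2; l=3 → 3.
Orbitals: 1 + 2 + 3 = 6. Each orbital carries two spin states, so 6 × 2 = 12 states.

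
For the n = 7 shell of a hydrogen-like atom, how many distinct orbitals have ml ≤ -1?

21

The n = 7 shell has l = 0 through 6; check each.
The (l, ml) pairs meeting ml ≤ -1 give: l=1 → 1; l=2 → 2; l=3 → 3; l=4 → 4; l=5 → 5; l=6 → 6.
Total orbitals: 1 + 2 + 3 + 4 + 5 + 6 = 21.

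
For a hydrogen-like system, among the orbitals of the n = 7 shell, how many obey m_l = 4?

3

The (l, m_l) pairs meeting m_l = 4 give: l=4 → 1; l=5 → 1; l=6 → 1.
Total orbitals: 1 + 1 + 1 = 3.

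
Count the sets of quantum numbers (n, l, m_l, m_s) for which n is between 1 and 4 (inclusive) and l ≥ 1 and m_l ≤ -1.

Count contributing orbitals for each principal shell:
n=2 → 1; n=3 → 3; n=4 → 6.
Orbitals: 1 + 3 + 6 = 10. Including both spin states (m_s = ±1/2) gives 2 × 10 = 20 states.

20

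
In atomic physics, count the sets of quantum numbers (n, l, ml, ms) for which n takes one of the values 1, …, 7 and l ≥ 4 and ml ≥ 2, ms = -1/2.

Treat each shell separately and count matching orbitals:
n=5 → 3; n=6 → 7; n=7 → 12.
Orbitals: 3 + 7 + 12 = 22. With ms fixed to -1/2 there is one state per orbital, so 22 states.

22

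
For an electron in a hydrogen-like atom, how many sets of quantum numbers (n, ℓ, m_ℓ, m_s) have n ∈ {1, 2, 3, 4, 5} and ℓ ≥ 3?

Count contributing orbitals for each principal shell:
n=4 → 7; n=5 → 16.
Orbitals: 7 + 16 = 23. Including both spin states (m_s = ±1/2) gives 2 × 23 = 46 states.

46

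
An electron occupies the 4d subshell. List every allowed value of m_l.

The 4d subshell has l = 2, and m_l takes every integer from −l to +l. With l = 2 that gives the 5 values -2, -1, 0, 1, 2.

-2, -1, 0, 1, 2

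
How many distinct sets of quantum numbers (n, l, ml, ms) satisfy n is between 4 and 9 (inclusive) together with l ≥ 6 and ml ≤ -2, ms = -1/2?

Count contributing orbitals for each principal shell:
n=7 → 5; n=8 → 11; n=9 → 18.
Orbitals: 5 + 11 + 18 = 34. With ms fixed to -1/2 there is one state per orbital, so 34 states.

34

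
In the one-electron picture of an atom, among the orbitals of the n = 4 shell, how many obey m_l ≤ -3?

1

Per l-value: l=3 → 1.
Total orbitals: 1.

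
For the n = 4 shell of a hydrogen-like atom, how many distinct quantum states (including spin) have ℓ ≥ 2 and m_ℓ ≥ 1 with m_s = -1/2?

Go through ℓ = 0, …, 3 (the values permitted for n = 4).
Contributions: ℓ=2 → 2; ℓ=3 → 3.
Orbitals: 2 + 3 = 5. With m_s fixed to a single value there is one state per orbital, giving 5 states.

5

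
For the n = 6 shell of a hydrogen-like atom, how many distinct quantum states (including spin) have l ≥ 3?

54

Go through l = 0, …, 5 (the values permitted for n = 6).
Orbitals with l ≥ 3, by l: l=3 → 7; l=4 → 9; l=5 → 11.
Orbitals: 7 + 9 + 11 = 27. Each orbital carries two spin states, so 27 × 2 = 54 states.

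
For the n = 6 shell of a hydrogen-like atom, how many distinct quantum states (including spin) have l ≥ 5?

Go through l = 0, …, 5 (the values permitted for n = 6).
Contributions: l=5 → 11.
Orbitals: 11. Each orbital carries two spin states, so 11 × 2 = 22 states.

22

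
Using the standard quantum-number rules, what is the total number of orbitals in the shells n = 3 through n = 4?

25

Shell n has n² orbitals: 3²=9 + 4²=16 = 25 orbitals.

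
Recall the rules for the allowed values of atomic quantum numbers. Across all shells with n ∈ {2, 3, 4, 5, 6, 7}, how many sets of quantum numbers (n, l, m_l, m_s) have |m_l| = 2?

Treat each shell separately and count matching orbitals:
n=3 → 2; n=4 → 4; n=5 → 6; n=6 → 8; n=7 → 10.
Orbitals: 2 + 4 + 6 + 8 + 10 = 30. Including both spin states (m_s = ±1/2) gives 2 × 30 = 60 states.

60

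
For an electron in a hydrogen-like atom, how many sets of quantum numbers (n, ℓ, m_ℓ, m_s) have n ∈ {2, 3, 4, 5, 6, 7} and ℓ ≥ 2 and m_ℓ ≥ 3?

Per-shell orbital counts meeting the constraint:
n=4 → 1; n=5 → 3; n=6 → 6; n=7 → 10.
Orbitals: 1 + 3 + 6 + 10 = 20. Including both spin states (m_s = ±1/2) gives 2 × 20 = 40 states.

40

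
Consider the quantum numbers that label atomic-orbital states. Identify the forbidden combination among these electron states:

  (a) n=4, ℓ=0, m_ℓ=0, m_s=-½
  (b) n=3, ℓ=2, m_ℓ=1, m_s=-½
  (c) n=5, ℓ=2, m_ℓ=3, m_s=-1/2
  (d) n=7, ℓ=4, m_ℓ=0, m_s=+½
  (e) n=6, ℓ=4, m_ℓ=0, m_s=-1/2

(c)

(c) has |m_ℓ| = 3 > ℓ = 2, violating −ℓ ≤ m_ℓ ≤ ℓ.
The remaining sets (a), (b), (d), (e) satisfy all four rules.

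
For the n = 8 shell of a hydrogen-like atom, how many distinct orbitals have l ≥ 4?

48

The n = 8 shell has l = 0 through 7; check each.
The (l, ml) pairs meeting l ≥ 4 give: l=4 → 9; l=5 → 11; l=6 → 13; l=7 → 15.
Total orbitals: 9 + 11 + 13 + 15 = 48.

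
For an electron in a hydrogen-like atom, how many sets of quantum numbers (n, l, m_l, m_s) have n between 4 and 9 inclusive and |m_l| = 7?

Go shell by shell, enumerating (l, m_l) with |m_l| = 7:
n=8 → 2; n=9 → 4.
Orbitals: 2 + 4 = 6. Including both spin states (m_s = ±1/2) gives 2 × 6 = 12 states.

12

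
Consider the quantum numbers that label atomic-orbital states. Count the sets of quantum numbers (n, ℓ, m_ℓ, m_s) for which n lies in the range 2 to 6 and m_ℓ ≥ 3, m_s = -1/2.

10

Treat each shell separately and count matching orbitals:
n=4 → 1; n=5 → 3; n=6 → 6.
Orbitals: 1 + 3 + 6 = 10. With m_s fixed to -1/2 there is one state per orbital, so 10 states.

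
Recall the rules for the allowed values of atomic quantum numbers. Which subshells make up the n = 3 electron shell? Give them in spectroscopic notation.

3s, 3p, 3d

For n = 3, l runs from 0 to 2. In spectroscopic notation l = 0,1,2,… ↔ s,p,d,f,g,h,i, so the subshells are 3s, 3p, 3d.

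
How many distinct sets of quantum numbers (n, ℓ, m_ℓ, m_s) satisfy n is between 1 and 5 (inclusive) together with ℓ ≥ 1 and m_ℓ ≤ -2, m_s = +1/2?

10

Go shell by shell, enumerating (ℓ, m_ℓ) with ℓ ≥ 1 and m_ℓ ≤ -2:
n=3 → 1; n=4 → 3; n=5 → 6.
Orbitals: 1 + 3 + 6 = 10. With m_s fixed to +1/2 there is one state per orbital, so 10 states.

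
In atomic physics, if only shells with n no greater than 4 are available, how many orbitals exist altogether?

Total orbitals = 1² + 2² + 3² + 4² = 30.

30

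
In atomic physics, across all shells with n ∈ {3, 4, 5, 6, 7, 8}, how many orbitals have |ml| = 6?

For each n in the range, tally the orbitals obeying |ml| = 6:
n=7 → 2; n=8 → 4.
Total orbitals: 2 + 4 = 6.

6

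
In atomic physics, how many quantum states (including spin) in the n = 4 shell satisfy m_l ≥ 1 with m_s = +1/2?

For n = 4, l ranges over 0 … 3.
Contributions: l=1 → 1; l=2 → 2; l=3 → 3.
Orbitals: 1 + 2 + 3 = 6. With m_s fixed to a single value there is one state per orbital, giving 6 states.

6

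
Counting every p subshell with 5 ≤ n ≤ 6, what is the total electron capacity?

A p subshell (l = 1) exists for every n ≥ 2, so shells n = 5, 6 each contribute one — 2 subshells.
Since each p subshell holds 2(2·1+1) = 6 electrons, the total is 2 × 6 = 12.

12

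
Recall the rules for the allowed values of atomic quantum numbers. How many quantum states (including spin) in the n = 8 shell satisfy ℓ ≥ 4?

The n = 8 shell has ℓ = 0 through 7; check each.
Contributions: ℓ=4 → 9; ℓ=5 → 11; ℓ=6 → 13; ℓ=7 → 15.
Orbitals: 9 + 11 + 13 + 15 = 48. Each orbital carries two spin states, so 48 × 2 = 96 states.

96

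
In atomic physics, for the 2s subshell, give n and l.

n = 2, l = 0

The leading integer gives n = 2; the letter 's' means l = 0.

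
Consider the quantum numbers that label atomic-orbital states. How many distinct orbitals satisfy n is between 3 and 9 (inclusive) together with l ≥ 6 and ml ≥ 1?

Count contributing orbitals for each principal shell:
n=7 → 6; n=8 → 13; n=9 → 21.
Total orbitals: 6 + 13 + 21 = 40.

40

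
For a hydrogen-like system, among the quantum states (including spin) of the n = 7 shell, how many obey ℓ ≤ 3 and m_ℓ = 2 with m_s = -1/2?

2

For n = 7, ℓ ranges over 0 … 6.
Orbitals with ℓ ≤ 3 and m_ℓ = 2, by ℓ: ℓ=2 → 1; ℓ=3 → 1.
Orbitals: 1 + 1 = 2. With m_s fixed to a single value there is one state per orbital, giving 2 states.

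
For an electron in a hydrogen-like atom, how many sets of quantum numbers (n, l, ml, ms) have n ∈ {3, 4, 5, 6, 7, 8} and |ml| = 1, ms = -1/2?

Treat each shell separately and count matching orbitals:
n=3 → 4; n=4 → 6; n=5 → 8; n=6 → 10; n=7 → 12; n=8 → 14.
Orbitals: 4 + 6 + 8 + 10 + 12 + 14 = 54. With ms fixed to -1/2 there is one state per orbital, so 54 states.

54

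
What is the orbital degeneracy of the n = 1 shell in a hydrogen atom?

1

The n = 1 shell contains n² = 1² = 1 orbital.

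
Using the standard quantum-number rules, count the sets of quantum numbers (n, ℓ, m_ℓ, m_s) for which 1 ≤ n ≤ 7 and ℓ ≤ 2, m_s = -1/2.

Treat each shell separately and count matching orbitals:
n=1 → 1; n=2 → 4; n=3 → 9; n=4 → 9; n=5 → 9; n=6 → 9; n=7 → 9.
Orbitals: 1 + 4 + 9 + 9 + 9 + 9 + 9 = 50. With m_s fixed to -1/2 there is one state per orbital, so 50 states.

50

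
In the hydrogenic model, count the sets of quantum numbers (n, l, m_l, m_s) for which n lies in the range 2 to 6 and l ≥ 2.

Per-shell orbital counts meeting the constraint:
n=3 → 5; n=4 → 12; n=5 → 21; n=6 → 32.
Orbitals: 5 + 12 + 21 + 32 = 70. Including both spin states (m_s = ±1/2) gives 2 × 70 = 140 states.

140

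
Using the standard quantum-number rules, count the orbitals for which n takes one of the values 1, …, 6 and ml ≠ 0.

70

Go shell by shell, enumerating (l, ml) with ml ≠ 0:
n=2 → 2; n=3 → 6; n=4 → 12; n=5 → 20; n=6 → 30.
Total orbitals: 2 + 6 + 12 + 20 + 30 = 70.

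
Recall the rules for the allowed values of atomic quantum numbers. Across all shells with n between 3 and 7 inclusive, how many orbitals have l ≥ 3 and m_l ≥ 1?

Per-shell orbital counts meeting the constraint:
n=4 → 3; n=5 → 7; n=6 → 12; n=7 → 18.
Total orbitals: 3 + 7 + 12 + 18 = 40.

40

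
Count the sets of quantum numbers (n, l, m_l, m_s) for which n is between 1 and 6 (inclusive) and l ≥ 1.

Count contributing orbitals for each principal shell:
n=2 → 3; n=3 → 8; n=4 → 15; n=5 → 24; n=6 → 35.
Orbitals: 3 + 8 + 15 + 24 + 35 = 85. Including both spin states (m_s = ±1/2) gives 2 × 85 = 170 states.

170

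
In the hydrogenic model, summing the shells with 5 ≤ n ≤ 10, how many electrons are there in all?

710

Shell n has n² orbitals: 5²=25 + 6²=36 + 7²=49 + 8²=64 + 9²=81 + 10²=100 = 355 orbitals.
Two spin states per orbital: 2 × 355 = 710 electrons.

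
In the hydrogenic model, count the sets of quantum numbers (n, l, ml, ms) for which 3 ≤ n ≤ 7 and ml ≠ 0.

220

Treat each shell separately and count matching orbitals:
n=3 → 6; n=4 → 12; n=5 → 20; n=6 → 30; n=7 → 42.
Orbitals: 6 + 12 + 20 + 30 + 42 = 110. Including both spin states (ms = ±1/2) gives 2 × 110 = 220 states.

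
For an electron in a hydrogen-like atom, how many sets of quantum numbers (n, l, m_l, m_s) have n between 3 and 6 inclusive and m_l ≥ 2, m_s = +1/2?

Go shell by shell, enumerating (l, m_l) with m_l ≥ 2:
n=3 → 1; n=4 → 3; n=5 → 6; n=6 → 10.
Orbitals: 1 + 3 + 6 + 10 = 20. With m_s fixed to +1/2 there is one state per orbital, so 20 states.

20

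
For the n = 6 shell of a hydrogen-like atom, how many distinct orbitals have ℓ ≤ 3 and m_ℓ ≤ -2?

3

The n = 6 shell has ℓ = 0 through 5; check each.
Orbitals with ℓ ≤ 3 and m_ℓ ≤ -2, by ℓ: ℓ=2 → 1; ℓ=3 → 2.
Total orbitals: 1 + 2 = 3.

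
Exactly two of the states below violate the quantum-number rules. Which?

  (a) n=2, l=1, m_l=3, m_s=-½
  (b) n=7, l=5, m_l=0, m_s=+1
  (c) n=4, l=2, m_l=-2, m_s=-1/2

(a) and (b)

(a) has |m_l| = 3 > l = 1, violating −l ≤ m_l ≤ l.
(b) has m_s = +1, but an electron's spin must be ±1/2.
The remaining set (c) satisfies all four rules.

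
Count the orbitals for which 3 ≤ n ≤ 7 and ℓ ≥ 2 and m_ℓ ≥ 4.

10

For each n in the range, tally the orbitals obeying ℓ ≥ 2 and m_ℓ ≥ 4:
n=5 → 1; n=6 → 3; n=7 → 6.
Total orbitals: 1 + 3 + 6 = 10.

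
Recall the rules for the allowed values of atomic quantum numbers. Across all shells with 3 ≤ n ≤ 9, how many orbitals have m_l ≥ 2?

84

Per-shell orbital counts meeting the constraint:
n=3 → 1; n=4 → 3; n=5 → 6; n=6 → 10; n=7 → 15; n=8 → 21; n=9 → 28.
Total orbitals: 1 + 3 + 6 + 10 + 15 + 21 + 28 = 84.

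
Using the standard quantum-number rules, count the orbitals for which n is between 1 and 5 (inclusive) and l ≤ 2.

32

Work shell by shell — for each n, count the (l, m_l) pairs that satisfy l ≤ 2:
n=1 → 1; n=2 → 4; n=3 → 9; n=4 → 9; n=5 → 9.
Total orbitals: 1 + 4 + 9 + 9 + 9 = 32.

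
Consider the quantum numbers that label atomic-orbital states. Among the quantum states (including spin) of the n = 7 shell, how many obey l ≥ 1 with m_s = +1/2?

Go through l = 0, …, 6 (the values permitted for n = 7).
Per l-value: l=1 → 3; l=2 → 5; l=3 → 7; l=4 → 9; l=5 → 11; l=6 → 13.
Orbitals: 3 + 5 + 7 + 9 + 11 + 13 = 48. With m_s fixed to a single value there is one state per orbital, giving 48 states.

48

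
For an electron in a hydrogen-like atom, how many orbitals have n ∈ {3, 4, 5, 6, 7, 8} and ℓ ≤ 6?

Work shell by shell — for each n, count the (ℓ, m_ℓ) pairs that satisfy ℓ ≤ 6:
n=3 → 9; n=4 → 16; n=5 → 25; n=6 → 36; n=7 → 49; n=8 → 49.
Total orbitals: 9 + 16 + 25 + 36 + 49 + 49 = 184.

184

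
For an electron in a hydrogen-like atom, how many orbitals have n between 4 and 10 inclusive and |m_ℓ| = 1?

84

Treat each shell separately and count matching orbitals:
n=4 → 6; n=5 → 8; n=6 → 10; n=7 → 12; n=8 → 14; n=9 → 16; n=10 → 18.
Total orbitals: 6 + 8 + 10 + 12 + 14 + 16 + 18 = 84.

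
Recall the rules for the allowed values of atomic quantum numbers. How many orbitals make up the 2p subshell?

3

A subshell has 2l+1 orbitals; with l = 1, that's 3.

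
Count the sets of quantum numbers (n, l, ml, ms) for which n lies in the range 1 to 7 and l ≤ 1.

50

Treat each shell separately and count matching orbitals:
n=1 → 1; n=2 → 4; n=3 → 4; n=4 → 4; n=5 → 4; n=6 → 4; n=7 → 4.
Orbitals: 1 + 4 + 4 + 4 + 4 + 4 + 4 = 25. Including both spin states (ms = ±1/2) gives 2 × 25 = 50 states.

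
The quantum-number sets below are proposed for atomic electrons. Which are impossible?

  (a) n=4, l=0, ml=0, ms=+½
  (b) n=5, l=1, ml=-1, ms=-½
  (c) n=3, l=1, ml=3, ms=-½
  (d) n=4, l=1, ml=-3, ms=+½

(c) has |ml| = 3 > l = 1, violating −l ≤ ml ≤ l.
(d) has |ml| = 3 > l = 1, violating −l ≤ ml ≤ l.
The remaining sets (a), (b) satisfy all four rules.

(c) and (d)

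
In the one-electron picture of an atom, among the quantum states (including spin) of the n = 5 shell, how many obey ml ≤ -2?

Go through l = 0, …, 4 (the values permitted for n = 5).
The (l, ml) pairs meeting ml ≤ -2 give: l=2 → 1; l=3 → 2; l=4 → 3.
Orbitals: 1 + 2 + 3 = 6. Each orbital carries two spin states, so 6 × 2 = 12 states.

12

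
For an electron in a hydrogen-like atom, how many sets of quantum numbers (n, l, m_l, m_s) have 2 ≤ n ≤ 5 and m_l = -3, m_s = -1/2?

For each n in the range, tally the orbitals obeying m_l = -3:
n=4 → 1; n=5 → 2.
Orbitals: 1 + 2 = 3. With m_s fixed to -1/2 there is one state per orbital, so 3 states.

3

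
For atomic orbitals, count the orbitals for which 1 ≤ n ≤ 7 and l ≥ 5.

35

Treat each shell separately and count matching orbitals:
n=6 → 11; n=7 → 24.
Total orbitals: 11 + 24 = 35.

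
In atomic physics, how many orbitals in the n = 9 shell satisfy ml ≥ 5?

The n = 9 shell has l = 0 through 8; check each.
Per l-value: l=5 → 1; l=6 → 2; l=7 → 3; l=8 → 4.
Total orbitals: 1 + 2 + 3 + 4 = 10.

10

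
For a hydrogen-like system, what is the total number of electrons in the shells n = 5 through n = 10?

710

Shell n has n² orbitals: 5²=25 + 6²=36 + 7²=49 + 8²=64 + 9²=81 + 10²=100 = 355 orbitals.
Two spin states per orbital: 2 × 355 = 710 electrons.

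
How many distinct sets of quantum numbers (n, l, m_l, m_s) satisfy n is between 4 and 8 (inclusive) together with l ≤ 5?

298

Go shell by shell, enumerating (l, m_l) with l ≤ 5:
n=4 → 16; n=5 → 25; n=6 → 36; n=7 → 36; n=8 → 36.
Orbitals: 16 + 25 + 36 + 36 + 36 = 149. Including both spin states (m_s = ±1/2) gives 2 × 149 = 298 states.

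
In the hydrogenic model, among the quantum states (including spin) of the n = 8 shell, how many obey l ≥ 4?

96

The n = 8 shell has l = 0 through 7; check each.
Orbitals with l ≥ 4, by l: l=4 → 9; l=5 → 11; l=6 → 13; l=7 → 15.
Orbitals: 9 + 11 + 13 + 15 = 48. Each orbital carries two spin states, so 48 × 2 = 96 states.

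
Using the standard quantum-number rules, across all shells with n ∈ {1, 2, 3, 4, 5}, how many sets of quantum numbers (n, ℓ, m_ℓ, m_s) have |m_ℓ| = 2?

Per-shell orbital counts meeting the constraint:
n=3 → 2; n=4 → 4; n=5 → 6.
Orbitals: 2 + 4 + 6 = 12. Including both spin states (m_s = ±1/2) gives 2 × 12 = 24 states.

24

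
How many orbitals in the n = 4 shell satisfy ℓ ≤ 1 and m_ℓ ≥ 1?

1

Contributions: ℓ=1 → 1.
Total orbitals: 1.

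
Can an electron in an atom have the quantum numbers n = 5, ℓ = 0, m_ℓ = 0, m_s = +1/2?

n = 5 is a positive integer. ℓ = 0 satisfies 0 ≤ ℓ ≤ n−1 = 4. m_ℓ = 0 lies in the range −ℓ … +ℓ (here 0). m_s = +1/2 is one of ±1/2.
All four constraints are satisfied.

Allowed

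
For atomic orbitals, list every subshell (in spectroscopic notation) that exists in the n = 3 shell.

For n = 3, ℓ runs from 0 to 2. In spectroscopic notation ℓ = 0,1,2,… ↔ s,p,d,f,g,h,i, so the subshells are 3s, 3p, 3d.

3s, 3p, 3d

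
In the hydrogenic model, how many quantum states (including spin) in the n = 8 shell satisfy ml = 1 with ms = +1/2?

7

Go through l = 0, …, 7 (the values permitted for n = 8).
Orbitals with ml = 1, by l: l=1 → 1; l=2 → 1; l=3 → 1; l=4 → 1; l=5 → 1; l=6 → 1; l=7 → 1.
Orbitals: 1 + 1 + 1 + 1 + 1 + 1 + 1 = 7. With ms fixed to a single value there is one state per orbital, giving 7 states.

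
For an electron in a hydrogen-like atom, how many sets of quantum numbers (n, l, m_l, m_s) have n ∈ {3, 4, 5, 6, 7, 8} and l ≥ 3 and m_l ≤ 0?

160

Count contributing orbitals for each principal shell:
n=4 → 4; n=5 → 9; n=6 → 15; n=7 → 22; n=8 → 30.
Orbitals: 4 + 9 + 15 + 22 + 30 = 80. Including both spin states (m_s = ±1/2) gives 2 × 80 = 160 states.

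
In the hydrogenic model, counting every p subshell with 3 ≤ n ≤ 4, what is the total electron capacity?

12

A p subshell (ℓ = 1) exists for every n ≥ 2, so shells n = 3, 4 each contribute one — 2 subshells.
Since each p subshell holds 2(2·1+1) = 6 electrons, the total is 2 × 6 = 12.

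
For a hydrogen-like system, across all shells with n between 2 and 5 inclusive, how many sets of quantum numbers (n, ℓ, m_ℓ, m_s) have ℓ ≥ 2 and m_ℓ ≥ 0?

Go shell by shell, enumerating (ℓ, m_ℓ) with ℓ ≥ 2 and m_ℓ ≥ 0:
n=3 → 3; n=4 → 7; n=5 → 12.
Orbitals: 3 + 7 + 12 = 22. Including both spin states (m_s = ±1/2) gives 2 × 22 = 44 states.

44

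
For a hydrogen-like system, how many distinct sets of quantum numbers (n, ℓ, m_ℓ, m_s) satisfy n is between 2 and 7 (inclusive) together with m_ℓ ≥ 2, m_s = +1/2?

For each n in the range, tally the orbitals obeying m_ℓ ≥ 2:
n=3 → 1; n=4 → 3; n=5 → 6; n=6 → 10; n=7 → 15.
Orbitals: 1 + 3 + 6 + 10 + 15 = 35. With m_s fixed to +1/2 there is one state per orbital, so 35 states.

35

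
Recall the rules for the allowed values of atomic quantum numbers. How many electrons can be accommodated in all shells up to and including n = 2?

10

Total orbitals = 1² + 2² = 5. Doubling for spin gives 10 electrons.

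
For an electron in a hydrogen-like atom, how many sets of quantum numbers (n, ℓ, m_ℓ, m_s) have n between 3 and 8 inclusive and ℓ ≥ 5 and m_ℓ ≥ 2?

56

Work shell by shell — for each n, count the (ℓ, m_ℓ) pairs that satisfy ℓ ≥ 5 and m_ℓ ≥ 2:
n=6 → 4; n=7 → 9; n=8 → 15.
Orbitals: 4 + 9 + 15 = 28. Including both spin states (m_s = ±1/2) gives 2 × 28 = 56 states.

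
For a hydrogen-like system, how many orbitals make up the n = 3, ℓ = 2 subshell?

5

A subshell has 2ℓ+1 orbitals; with ℓ = 2, that's 5.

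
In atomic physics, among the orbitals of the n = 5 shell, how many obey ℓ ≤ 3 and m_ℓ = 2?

2

The n = 5 shell has ℓ = 0 through 4; check each.
Contributions: ℓ=2 → 1; ℓ=3 → 1.
Total orbitals: 1 + 1 = 2.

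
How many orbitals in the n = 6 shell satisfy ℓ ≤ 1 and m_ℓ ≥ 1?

1

With n = 6 the allowed ℓ are 0, 1, …, 5.
Per ℓ-value: ℓ=1 → 1.
Total orbitals: 1.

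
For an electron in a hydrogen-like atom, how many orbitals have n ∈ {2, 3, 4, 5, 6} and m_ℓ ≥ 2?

Per-shell orbital counts meeting the constraint:
n=3 → 1; n=4 → 3; n=5 → 6; n=6 → 10.
Total orbitals: 1 + 3 + 6 + 10 = 20.

20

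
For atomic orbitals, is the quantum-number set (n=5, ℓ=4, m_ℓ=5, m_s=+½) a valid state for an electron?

Not allowed

The magnetic quantum number must satisfy −ℓ ≤ m_ℓ ≤ ℓ. With ℓ = 4, m_ℓ can only be -4, -3, -2, -1, 0, 1, 2, 3, 4, so m_ℓ = 5 is forbidden.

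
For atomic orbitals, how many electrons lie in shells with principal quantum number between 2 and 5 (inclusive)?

Shell n has n² orbitals: 2²=4 + 3²=9 + 4²=16 + 5²=25 = 54 orbitals.
Two spin states per orbital: 2 × 54 = 108 electrons.

108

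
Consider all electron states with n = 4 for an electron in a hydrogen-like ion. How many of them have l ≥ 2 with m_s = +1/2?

12

For n = 4, l ranges over 0 … 3.
Orbitals with l ≥ 2, by l: l=2 → 5; l=3 → 7.
Orbitals: 5 + 7 = 12. With m_s fixed to a single value there is one state per orbital, giving 12 states.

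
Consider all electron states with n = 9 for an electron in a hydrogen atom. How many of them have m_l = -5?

With n = 9 the allowed l are 0, 1, …, 8.
Contributions: l=5 → 1; l=6 → 1; l=7 → 1; l=8 → 1.
Orbitals: 1 + 1 + 1 + 1 = 4. Each orbital carries two spin states, so 4 × 2 = 8 states.

8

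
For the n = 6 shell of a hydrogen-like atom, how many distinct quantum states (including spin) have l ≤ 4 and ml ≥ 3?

6

Orbitals with l ≤ 4 and ml ≥ 3, by l: l=3 → 1; l=4 → 2.
Orbitals: 1 + 2 = 3. Each orbital carries two spin states, so 3 × 2 = 6 states.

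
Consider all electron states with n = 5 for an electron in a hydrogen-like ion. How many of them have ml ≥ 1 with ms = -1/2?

10

The n = 5 shell has l = 0 through 4; check each.
Per l-value: l=1 → 1; l=2 → 2; l=3 → 3; l=4 → 4.
Orbitals: 1 + 2 + 3 + 4 = 10. With ms fixed to a single value there is one state per orbital, giving 10 states.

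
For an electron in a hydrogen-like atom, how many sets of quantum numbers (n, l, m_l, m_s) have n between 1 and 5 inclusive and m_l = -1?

20

Treat each shell separately and count matching orbitals:
n=2 → 1; n=3 → 2; n=4 → 3; n=5 → 4.
Orbitals: 1 + 2 + 3 + 4 = 10. Including both spin states (m_s = ±1/2) gives 2 × 10 = 20 states.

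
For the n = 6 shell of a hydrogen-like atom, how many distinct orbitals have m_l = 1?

5

Contributions: l=1 → 1; l=2 → 1; l=3 → 1; l=4 → 1; l=5 → 1.
Total orbitals: 1 + 1 + 1 + 1 + 1 = 5.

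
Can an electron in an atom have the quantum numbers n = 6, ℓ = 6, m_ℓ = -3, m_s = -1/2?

Invalid

The orbital quantum number must satisfy 0 ≤ ℓ ≤ n−1. With n = 6 the allowed ℓ values are 0, 1, 2, 3, 4, 5, so ℓ = 6 is out of range.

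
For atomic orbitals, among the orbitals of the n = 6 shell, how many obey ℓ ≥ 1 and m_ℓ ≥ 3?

6

Go through ℓ = 0, …, 5 (the values permitted for n = 6).
Orbitals with ℓ ≥ 1 and m_ℓ ≥ 3, by ℓ: ℓ=3 → 1; ℓ=4 → 2; ℓ=5 → 3.
Total orbitals: 1 + 2 + 3 = 6.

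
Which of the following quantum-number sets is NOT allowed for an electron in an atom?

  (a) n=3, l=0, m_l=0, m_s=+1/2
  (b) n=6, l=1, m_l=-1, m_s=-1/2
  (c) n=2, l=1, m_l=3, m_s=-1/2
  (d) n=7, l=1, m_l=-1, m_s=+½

(c)

(c) has |m_l| = 3 > l = 1, violating −l ≤ m_l ≤ l.
The remaining sets (a), (b), (d) satisfy all four rules.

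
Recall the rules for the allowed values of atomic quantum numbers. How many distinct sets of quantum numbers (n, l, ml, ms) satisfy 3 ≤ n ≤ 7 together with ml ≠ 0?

220

Count contributing orbitals for each principal shell:
n=3 → 6; n=4 → 12; n=5 → 20; n=6 → 30; n=7 → 42.
Orbitals: 6 + 12 + 20 + 30 + 42 = 110. Including both spin states (ms = ±1/2) gives 2 × 110 = 220 states.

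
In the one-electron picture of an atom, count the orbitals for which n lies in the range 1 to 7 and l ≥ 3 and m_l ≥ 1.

Work shell by shell — for each n, count the (l, m_l) pairs that satisfy l ≥ 3 and m_l ≥ 1:
n=4 → 3; n=5 → 7; n=6 → 12; n=7 → 18.
Total orbitals: 3 + 7 + 12 + 18 = 40.

40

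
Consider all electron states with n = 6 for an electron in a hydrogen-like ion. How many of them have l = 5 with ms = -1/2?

11

Orbitals with l = 5, by l: l=5 → 11.
Orbitals: 11. With ms fixed to a single value there is one state per orbital, giving 11 states.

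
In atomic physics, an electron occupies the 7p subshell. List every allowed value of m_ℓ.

The 7p subshell has ℓ = 1, and m_ℓ takes every integer from −ℓ to +ℓ. With ℓ = 1 that gives the 3 values -1, 0, 1.

-1, 0, 1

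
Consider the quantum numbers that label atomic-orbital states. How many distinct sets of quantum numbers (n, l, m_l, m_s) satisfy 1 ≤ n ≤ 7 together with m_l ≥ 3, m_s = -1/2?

Work shell by shell — for each n, count the (l, m_l) pairs that satisfy m_l ≥ 3:
n=4 → 1; n=5 → 3; n=6 → 6; n=7 → 10.
Orbitals: 1 + 3 + 6 + 10 = 20. With m_s fixed to -1/2 there is one state per orbital, so 20 states.

20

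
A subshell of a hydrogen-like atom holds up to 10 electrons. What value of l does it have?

2(2l+1) = 10 ⇒ 2l+1 = 5 ⇒ l = 2.

l = 2 (d)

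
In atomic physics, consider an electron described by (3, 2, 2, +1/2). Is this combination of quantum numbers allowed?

Valid

n = 3 is a positive integer. l = 2 satisfies 0 ≤ l ≤ n−1 = 2. ml = 2 lies in the range −l … +l (here −2 … 2). ms = +1/2 is one of ±1/2.
All four constraints are satisfied.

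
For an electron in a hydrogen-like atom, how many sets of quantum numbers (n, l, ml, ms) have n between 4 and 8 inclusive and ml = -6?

Treat each shell separately and count matching orbitals:
n=7 → 1; n=8 → 2.
Orbitals: 1 + 2 = 3. Including both spin states (ms = ±1/2) gives 2 × 3 = 6 states.

6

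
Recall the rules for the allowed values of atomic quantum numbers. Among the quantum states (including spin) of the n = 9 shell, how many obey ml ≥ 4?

The (l, ml) pairs meeting ml ≥ 4 give: l=4 → 1; l=5 → 2; l=6 → 3; l=7 → 4; l=8 → 5.
Orbitals: 1 + 2 + 3 + 4 + 5 = 15. Each orbital carries two spin states, so 15 × 2 = 30 states.

30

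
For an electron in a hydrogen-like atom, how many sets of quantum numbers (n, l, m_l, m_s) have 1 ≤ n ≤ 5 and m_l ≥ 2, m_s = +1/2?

Go shell by shell, enumerating (l, m_l) with m_l ≥ 2:
n=3 → 1; n=4 → 3; n=5 → 6.
Orbitals: 1 + 3 + 6 = 10. With m_s fixed to +1/2 there is one state per orbital, so 10 states.

10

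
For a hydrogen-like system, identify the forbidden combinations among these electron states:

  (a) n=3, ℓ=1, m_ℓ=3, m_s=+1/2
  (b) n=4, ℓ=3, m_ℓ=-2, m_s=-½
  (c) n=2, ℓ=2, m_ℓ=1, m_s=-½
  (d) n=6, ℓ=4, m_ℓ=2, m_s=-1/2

(a) has |m_ℓ| = 3 > ℓ = 1, violating −ℓ ≤ m_ℓ ≤ ℓ.
(c) has ℓ = 2 ≥ n = 2, violating 0 ≤ ℓ ≤ n−1.
The remaining sets (b), (d) satisfy all four rules.

(a) and (c)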